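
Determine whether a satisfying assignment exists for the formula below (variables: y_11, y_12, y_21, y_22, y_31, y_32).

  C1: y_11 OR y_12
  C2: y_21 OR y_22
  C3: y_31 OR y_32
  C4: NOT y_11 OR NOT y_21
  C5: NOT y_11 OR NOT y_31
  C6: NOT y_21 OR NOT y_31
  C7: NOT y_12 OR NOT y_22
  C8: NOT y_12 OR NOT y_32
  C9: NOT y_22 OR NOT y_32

Unsatisfiable

Try y_11 = true.
(NOT y_21) alone gives y_21 = false.
(y_22) alone gives y_22 = true.
(NOT y_31) alone gives y_31 = false.
(y_32) alone gives y_32 = true.
But (NOT y_32) is also a unit clause — contradiction.
Undo y_11 and try y_11 = false.
(y_12) alone gives y_12 = true.
(NOT y_22) alone gives y_22 = false.
(y_21) alone gives y_21 = true.
(NOT y_31) alone gives y_31 = false.
(y_32) alone gives y_32 = true.
But (NOT y_32) is also a unit clause — contradiction.
Both values of y_11 lead to a conflict.
No assignment satisfies every clause.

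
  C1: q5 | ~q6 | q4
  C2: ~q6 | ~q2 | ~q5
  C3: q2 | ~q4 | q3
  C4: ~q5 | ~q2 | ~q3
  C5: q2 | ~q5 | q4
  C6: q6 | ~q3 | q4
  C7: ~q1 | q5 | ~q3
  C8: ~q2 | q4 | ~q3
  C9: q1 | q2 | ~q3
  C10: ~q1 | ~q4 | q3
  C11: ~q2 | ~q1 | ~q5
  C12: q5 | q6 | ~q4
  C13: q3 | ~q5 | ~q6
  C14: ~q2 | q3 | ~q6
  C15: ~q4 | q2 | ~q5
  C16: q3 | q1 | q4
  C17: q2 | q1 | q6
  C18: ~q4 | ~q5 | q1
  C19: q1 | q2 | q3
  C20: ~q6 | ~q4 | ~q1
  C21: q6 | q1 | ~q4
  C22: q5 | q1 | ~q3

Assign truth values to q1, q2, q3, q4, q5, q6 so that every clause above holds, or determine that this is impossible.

q1=1, q2=0, q3=0, q4=0, q5=0, q6=0

Branch on q5: set q5 = 0.
Branch on q6: set q6 = 0.
Unit clause (~q4) forces q4 = 0.
Unit clause (~q3) forces q3 = 0.
Unit clause (q1) forces q1 = 1.
All clauses hold; q2 can take either value.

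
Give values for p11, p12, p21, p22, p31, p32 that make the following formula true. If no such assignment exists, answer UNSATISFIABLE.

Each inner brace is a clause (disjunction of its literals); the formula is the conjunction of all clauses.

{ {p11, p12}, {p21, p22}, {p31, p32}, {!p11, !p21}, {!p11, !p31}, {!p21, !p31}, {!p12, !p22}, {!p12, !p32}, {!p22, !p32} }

Try p11 = true.
(!p21) alone gives p21 = false.
(p22) alone gives p22 = true.
(!p31) alone gives p31 = false.
(p32) alone gives p32 = true.
But (!p32) is also a unit clause — contradiction.
That branch fails; take p11 = false instead.
(p12) alone gives p12 = true.
(!p22) alone gives p22 = false.
(p21) alone gives p21 = true.
(!p31) alone gives p31 = false.
(p32) alone gives p32 = true.
But (!p32) is also a unit clause — contradiction.
Neither p11 = true nor p11 = false works.

UNSATISFIABLE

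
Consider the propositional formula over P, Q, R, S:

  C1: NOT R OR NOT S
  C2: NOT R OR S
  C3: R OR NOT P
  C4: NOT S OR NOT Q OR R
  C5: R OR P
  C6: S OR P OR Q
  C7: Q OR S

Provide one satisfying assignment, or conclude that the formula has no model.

UNSATISFIABLE

Try R = false.
(NOT P) alone gives P = false.
Now (P) is unsatisfied and unit — conflict.
Undo R and try R = true.
(NOT S) alone gives S = false.
Now (S) is unsatisfied and unit — conflict.
Either choice for R ends in contradiction.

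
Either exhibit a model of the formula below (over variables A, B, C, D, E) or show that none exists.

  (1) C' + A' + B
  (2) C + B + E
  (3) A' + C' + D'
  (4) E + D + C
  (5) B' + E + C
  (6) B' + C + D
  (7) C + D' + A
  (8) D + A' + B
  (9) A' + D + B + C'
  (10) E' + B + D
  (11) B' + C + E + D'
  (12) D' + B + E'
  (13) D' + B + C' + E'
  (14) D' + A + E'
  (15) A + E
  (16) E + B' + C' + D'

A=0; B=1; C=1; D=0; E=1

Try A = 0.
Unit clause (E) forces E = 1.
Unit clause (D') forces D = 0.
Unit clause (B) forces B = 1.
Unit clause (C) forces C = 1.
This assignment satisfies each clause.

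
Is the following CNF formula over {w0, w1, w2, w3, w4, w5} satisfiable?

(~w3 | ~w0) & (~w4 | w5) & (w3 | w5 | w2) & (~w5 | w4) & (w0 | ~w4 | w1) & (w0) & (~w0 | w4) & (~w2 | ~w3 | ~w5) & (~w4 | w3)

(w0) alone gives w0 = 1.
(~w3) alone gives w3 = 0.
(w4) alone gives w4 = 1.
But (~w4) is also a unit clause — contradiction.
No assignment satisfies every clause.

No, unsatisfiable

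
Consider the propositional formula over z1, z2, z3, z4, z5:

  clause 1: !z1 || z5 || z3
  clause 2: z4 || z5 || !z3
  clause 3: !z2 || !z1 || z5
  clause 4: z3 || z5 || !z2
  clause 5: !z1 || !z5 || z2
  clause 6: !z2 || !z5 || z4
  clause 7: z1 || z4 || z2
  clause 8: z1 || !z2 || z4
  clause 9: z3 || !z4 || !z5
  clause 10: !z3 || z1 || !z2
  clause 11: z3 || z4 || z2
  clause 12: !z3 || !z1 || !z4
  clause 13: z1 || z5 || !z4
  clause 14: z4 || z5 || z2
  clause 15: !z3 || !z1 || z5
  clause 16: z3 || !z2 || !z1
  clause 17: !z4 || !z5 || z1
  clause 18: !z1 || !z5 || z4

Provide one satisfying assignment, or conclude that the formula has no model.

UNSATISFIABLE

Branch on z1: set z1 = false.
Branch on z4: set z4 = true.
From the singleton clause (z5), z5 = true.
That conflicts with the unit clause (!z5).
That branch fails; take z4 = false instead.
From the singleton clause (z2), z2 = true.
That conflicts with the unit clause (!z2).
Neither z4 = true nor z4 = false works.
That branch fails; take z1 = true instead.
Branch on z5: set z5 = true.
From the singleton clause (z2), z2 = true.
From the singleton clause (z4), z4 = true.
From the singleton clause (z3), z3 = true.
That conflicts with the unit clause (!z3).
That branch fails; take z5 = false instead.
From the singleton clause (z3), z3 = true.
That conflicts with the unit clause (!z3).
Neither z5 = true nor z5 = false works.
Neither z1 = true nor z1 = false works.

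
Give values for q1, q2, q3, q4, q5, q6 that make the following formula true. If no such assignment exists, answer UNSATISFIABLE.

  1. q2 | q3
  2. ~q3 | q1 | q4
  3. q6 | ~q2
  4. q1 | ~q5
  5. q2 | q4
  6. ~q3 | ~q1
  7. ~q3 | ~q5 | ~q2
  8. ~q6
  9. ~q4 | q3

Unit clause (~q6) forces q6 = 0.
Unit clause (~q2) forces q2 = 0.
Unit clause (q3) forces q3 = 1.
Unit clause (q4) forces q4 = 1.
Unit clause (~q1) forces q1 = 0.
Unit clause (~q5) forces q5 = 0.
All clauses are satisfied.

q1: 0; q2: 0; q3: 1; q4: 1; q5: 0; q6: 0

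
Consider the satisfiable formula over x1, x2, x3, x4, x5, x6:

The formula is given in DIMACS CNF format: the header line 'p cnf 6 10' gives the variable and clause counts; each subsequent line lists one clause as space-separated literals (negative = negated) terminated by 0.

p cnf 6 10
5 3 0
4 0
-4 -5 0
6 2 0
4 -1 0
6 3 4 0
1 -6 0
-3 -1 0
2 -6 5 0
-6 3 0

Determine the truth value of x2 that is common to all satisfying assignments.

Suppose x2 = False.
(x4) alone gives x4 = True.
(¬x5) alone gives x5 = False.
(x3) alone gives x3 = True.
(x6) alone gives x6 = True.
But (¬x6) is also a unit clause — contradiction.
So every satisfying assignment has x2 = True.

True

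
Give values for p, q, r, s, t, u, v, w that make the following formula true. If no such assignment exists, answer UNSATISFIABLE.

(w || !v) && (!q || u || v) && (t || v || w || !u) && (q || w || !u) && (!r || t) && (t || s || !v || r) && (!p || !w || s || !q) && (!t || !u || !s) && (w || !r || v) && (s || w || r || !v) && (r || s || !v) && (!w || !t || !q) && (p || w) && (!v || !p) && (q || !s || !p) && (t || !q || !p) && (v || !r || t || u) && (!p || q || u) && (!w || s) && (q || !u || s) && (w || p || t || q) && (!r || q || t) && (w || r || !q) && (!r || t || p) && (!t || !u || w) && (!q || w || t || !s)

Case w = true:
From the singleton clause (s), s = true.
Case r = false:
Case t = true:
From the singleton clause (!u), u = false.
From the singleton clause (!q), q = false.
From the singleton clause (!p), p = false.
Every clause is now satisfied; v is unconstrained.

p ↦ false,  q ↦ false,  r ↦ false,  s ↦ true,  t ↦ true,  u ↦ false,  v ↦ false,  w ↦ true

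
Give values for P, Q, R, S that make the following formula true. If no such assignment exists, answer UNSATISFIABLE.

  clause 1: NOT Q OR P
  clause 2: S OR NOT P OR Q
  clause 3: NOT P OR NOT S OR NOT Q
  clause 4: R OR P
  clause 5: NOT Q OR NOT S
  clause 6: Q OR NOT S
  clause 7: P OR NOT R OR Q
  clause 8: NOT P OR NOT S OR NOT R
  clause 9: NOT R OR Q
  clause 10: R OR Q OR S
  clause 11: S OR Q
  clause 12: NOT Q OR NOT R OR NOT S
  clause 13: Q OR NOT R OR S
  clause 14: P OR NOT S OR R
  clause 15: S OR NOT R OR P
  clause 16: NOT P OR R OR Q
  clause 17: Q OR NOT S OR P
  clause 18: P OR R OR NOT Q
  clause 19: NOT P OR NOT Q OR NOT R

P ↦ true, Q ↦ true, R ↦ false, S ↦ false

Suppose Q = true.
From the singleton clause (P), P = true.
From the singleton clause (NOT S), S = false.
From the singleton clause (NOT R), R = false.
This assignment satisfies each clause.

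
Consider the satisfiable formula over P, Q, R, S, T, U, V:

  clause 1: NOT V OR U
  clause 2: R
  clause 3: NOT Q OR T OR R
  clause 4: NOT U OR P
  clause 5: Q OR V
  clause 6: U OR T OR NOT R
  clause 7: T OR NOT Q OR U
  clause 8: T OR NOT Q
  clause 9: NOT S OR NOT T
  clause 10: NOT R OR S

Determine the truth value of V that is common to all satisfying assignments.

True

Suppose V = false.
Unit clause (R) forces R = true.
Unit clause (Q) forces Q = true.
Unit clause (T) forces T = true.
Unit clause (NOT S) forces S = false.
That conflicts with the unit clause (S).
So every satisfying assignment has V = True.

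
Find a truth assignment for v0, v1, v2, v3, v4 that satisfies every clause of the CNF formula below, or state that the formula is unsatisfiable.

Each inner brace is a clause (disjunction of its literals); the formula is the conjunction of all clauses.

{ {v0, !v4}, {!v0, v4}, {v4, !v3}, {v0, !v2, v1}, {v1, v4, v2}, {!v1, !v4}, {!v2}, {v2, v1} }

(!v2) alone gives v2 = false.
(v1) alone gives v1 = true.
(!v4) alone gives v4 = false.
(!v0) alone gives v0 = false.
(!v3) alone gives v3 = false.
This assignment satisfies each clause.

v0 ↦ false; v1 ↦ true; v2 ↦ false; v3 ↦ false; v4 ↦ false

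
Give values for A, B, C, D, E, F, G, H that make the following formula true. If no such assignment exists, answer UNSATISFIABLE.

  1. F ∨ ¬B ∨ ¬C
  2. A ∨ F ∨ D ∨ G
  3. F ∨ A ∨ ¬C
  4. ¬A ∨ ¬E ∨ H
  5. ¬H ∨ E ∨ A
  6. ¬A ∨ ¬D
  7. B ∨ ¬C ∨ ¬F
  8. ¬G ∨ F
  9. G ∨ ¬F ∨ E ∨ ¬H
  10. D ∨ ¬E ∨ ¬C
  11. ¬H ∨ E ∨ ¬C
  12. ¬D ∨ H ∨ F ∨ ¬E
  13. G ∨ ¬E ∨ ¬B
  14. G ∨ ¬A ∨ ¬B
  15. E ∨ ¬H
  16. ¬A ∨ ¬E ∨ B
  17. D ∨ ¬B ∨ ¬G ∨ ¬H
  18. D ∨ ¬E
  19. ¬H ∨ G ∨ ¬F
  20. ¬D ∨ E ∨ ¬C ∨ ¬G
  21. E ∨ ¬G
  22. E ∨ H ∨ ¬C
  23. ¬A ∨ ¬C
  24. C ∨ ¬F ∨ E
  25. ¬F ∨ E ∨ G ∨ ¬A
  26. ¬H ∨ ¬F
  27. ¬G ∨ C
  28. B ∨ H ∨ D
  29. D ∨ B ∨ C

Try A = False.
Try F = True.
Unit clause (¬H) forces H = False.
Try B = True.
Try G = True.
Unit clause (E) forces E = True.
Unit clause (D) forces D = True.
Unit clause (C) forces C = True.
Every clause now holds.

A: False; B: True; C: True; D: True; E: True; F: True; G: True; H: False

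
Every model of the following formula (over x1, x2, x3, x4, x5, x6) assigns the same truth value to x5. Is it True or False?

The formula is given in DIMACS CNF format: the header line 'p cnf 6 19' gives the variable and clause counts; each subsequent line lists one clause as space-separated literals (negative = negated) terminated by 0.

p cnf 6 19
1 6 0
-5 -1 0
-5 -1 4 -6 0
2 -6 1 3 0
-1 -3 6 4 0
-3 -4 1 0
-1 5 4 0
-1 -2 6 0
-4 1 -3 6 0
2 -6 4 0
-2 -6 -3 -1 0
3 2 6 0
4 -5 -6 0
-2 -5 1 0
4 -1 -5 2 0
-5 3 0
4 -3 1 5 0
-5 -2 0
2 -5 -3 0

Suppose x5 = True.
Unit clause (¬x1) forces x1 = False.
Unit clause (x6) forces x6 = True.
Unit clause (x4) forces x4 = True.
Unit clause (¬x3) forces x3 = False.
But (x3) is also a unit clause — contradiction.
So every satisfying assignment has x5 = False.

False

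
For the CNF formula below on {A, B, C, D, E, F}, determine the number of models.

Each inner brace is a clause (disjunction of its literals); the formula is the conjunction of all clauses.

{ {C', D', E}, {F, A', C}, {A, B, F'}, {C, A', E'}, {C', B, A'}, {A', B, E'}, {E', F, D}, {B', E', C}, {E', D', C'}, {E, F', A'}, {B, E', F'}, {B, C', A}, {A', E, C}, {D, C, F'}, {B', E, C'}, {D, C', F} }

8

There are 2^6 = 64 truth assignments over (A, B, C, D, E, F).
Split on E. With E = 1, the clauses containing E are satisfied and E' drops from the rest; 3 of the 2^5 = 32 assignments to the other variables satisfy what remains.
With E = 0, by the same count on the reduced clause set, 5 assignments work.
(One model: A=F, B=F, C=F, D=F, E=F, F=F.)
Total: 3 + 5 = 8.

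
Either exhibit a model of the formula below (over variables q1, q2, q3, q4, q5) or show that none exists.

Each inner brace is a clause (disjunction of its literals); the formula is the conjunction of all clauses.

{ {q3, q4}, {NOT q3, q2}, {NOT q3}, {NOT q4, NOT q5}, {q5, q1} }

q1: true,  q2: true,  q3: false,  q4: true,  q5: false

Unit clause (NOT q3) forces q3 = false.
Unit clause (q4) forces q4 = true.
Unit clause (NOT q5) forces q5 = false.
Unit clause (q1) forces q1 = true.
All clauses hold; q2 can take either value.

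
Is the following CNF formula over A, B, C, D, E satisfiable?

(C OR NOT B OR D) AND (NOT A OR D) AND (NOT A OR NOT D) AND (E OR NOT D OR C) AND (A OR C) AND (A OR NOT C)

Branch on A: set A = false.
The clause (C) is unit, so C = true.
But (NOT C) is also a unit clause — contradiction.
Undo A and try A = true.
The clause (D) is unit, so D = true.
But (NOT D) is also a unit clause — contradiction.
Either choice for A ends in contradiction.
No assignment satisfies every clause.

Unsatisfiable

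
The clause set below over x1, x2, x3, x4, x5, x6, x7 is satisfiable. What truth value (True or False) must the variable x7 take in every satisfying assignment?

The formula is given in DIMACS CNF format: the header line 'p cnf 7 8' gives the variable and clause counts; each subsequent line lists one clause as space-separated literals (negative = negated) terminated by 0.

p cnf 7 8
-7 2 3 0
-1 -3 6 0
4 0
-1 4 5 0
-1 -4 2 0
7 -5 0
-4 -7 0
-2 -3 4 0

False

Suppose x7 = True.
The clause (x4) is unit, so x4 = True.
That conflicts with the unit clause (¬x4).
So every satisfying assignment has x7 = False.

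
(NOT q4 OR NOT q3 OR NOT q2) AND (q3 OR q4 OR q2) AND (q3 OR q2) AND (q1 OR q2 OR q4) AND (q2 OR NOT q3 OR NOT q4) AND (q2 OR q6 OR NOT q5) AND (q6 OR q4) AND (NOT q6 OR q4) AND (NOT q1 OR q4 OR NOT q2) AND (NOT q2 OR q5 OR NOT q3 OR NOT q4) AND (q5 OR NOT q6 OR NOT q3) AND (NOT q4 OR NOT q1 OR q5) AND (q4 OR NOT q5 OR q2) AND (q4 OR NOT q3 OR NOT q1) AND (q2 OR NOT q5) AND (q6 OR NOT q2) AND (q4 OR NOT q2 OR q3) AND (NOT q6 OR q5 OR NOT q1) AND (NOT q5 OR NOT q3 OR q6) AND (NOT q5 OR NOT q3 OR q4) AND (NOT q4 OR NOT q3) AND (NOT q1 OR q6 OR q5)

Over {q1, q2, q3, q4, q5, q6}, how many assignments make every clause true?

3

There are 2^6 = 64 truth assignments over (q1, q2, q3, q4, q5, q6).
Split on q4. With q4 = true, the clauses containing q4 are satisfied and NOT q4 drops from the rest; 3 of the 2^5 = 32 assignments to the other variables satisfy what remains.
With q4 = false, by the same count on the reduced clause set, 0 assignments work.
Total: 3 + 0 = 3.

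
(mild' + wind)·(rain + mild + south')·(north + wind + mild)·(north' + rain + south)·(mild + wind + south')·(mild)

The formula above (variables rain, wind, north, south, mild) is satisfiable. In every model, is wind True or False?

Suppose wind = 0.
From the singleton clause (mild'), mild = 0.
That conflicts with the unit clause (mild).
So every satisfying assignment has wind = True.

True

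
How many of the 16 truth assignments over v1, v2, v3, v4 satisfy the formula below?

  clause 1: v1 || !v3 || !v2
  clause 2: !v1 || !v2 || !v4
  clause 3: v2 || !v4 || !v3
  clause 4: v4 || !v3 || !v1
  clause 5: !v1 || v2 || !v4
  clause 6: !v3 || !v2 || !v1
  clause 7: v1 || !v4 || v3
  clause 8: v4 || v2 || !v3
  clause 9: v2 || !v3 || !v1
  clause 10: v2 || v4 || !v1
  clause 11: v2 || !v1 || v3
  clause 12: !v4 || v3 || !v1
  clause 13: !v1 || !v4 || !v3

There are 2^4 = 16 truth assignments over (v1, v2, v3, v4).
Split on v3. With v3 = true, the clauses containing v3 are satisfied and !v3 drops from the rest; 0 of the 2^3 = 8 assignments to the other variables satisfy what remains.
With v3 = false, by the same count on the reduced clause set, 3 assignments work.
(One model: v1=F, v2=F, v3=F, v4=F.)
Total: 0 + 3 = 3.

3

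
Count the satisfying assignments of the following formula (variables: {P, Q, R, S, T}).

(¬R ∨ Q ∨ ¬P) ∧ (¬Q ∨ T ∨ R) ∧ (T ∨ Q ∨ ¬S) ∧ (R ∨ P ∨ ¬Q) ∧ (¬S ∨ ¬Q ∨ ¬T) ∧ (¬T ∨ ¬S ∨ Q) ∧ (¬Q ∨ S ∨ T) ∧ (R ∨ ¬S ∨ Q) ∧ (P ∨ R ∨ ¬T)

10

There are 2^5 = 32 truth assignments over (P, Q, R, S, T).
Split on R. With R = True, the clauses containing R are satisfied and ¬R drops from the rest; 6 of the 2^4 = 16 assignments to the other variables satisfy what remains.
With R = False, by the same count on the reduced clause set, 4 assignments work.
Total: 6 + 4 = 10.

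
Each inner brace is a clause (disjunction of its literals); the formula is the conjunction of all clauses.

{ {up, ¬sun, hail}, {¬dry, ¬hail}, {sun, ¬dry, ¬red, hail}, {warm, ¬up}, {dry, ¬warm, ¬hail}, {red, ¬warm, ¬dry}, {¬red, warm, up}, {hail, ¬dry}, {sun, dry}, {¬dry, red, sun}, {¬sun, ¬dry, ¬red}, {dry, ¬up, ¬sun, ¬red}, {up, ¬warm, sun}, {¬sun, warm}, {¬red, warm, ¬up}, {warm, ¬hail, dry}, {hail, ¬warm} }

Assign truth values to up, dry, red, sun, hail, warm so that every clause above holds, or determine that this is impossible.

Try dry = False.
(sun) alone gives sun = True.
(warm) alone gives warm = True.
(¬hail) alone gives hail = False.
Now (hail) is unsatisfied and unit — conflict.
So dry must be the other value — set dry = True.
(¬hail) alone gives hail = False.
Now (hail) is unsatisfied and unit — conflict.
Neither dry = True nor dry = False works.

UNSATISFIABLE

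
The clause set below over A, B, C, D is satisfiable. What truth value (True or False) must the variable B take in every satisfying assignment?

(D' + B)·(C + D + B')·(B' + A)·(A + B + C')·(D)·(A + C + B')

True

Suppose B = 0.
Unit clause (D') forces D = 0.
That conflicts with the unit clause (D).
So every satisfying assignment has B = True.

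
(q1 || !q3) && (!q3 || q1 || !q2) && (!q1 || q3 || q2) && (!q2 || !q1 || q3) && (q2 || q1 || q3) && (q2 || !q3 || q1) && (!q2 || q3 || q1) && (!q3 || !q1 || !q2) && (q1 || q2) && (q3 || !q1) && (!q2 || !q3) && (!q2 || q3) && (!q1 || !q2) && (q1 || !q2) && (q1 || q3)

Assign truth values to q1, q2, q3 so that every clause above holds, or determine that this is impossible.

Branch on q1: set q1 = true.
The clause (q3) is unit, so q3 = true.
The clause (!q2) is unit, so q2 = false.
Every clause now holds.

q1 ↦ true; q2 ↦ false; q3 ↦ true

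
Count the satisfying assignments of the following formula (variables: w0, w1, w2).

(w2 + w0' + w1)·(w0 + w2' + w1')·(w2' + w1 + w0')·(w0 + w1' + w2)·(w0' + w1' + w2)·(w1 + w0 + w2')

There are 2^3 = 8 truth assignments over (w0, w1, w2).
Check each against the 6 clauses (columns in the order w0, w1, w2):
  F F F  ✓ satisfies all
  F F T  ✗ fails (w1 + w0 + w2')
  F T F  ✗ fails (w0 + w1' + w2)
  F T T  ✗ fails (w0 + w2' + w1')
  T F F  ✗ fails (w2 + w0' + w1)
  T F T  ✗ fails (w2' + w1 + w0')
  T T F  ✗ fails (w0' + w1' + w2)
  T T T  ✓ satisfies all
2 of the 8 rows are models.

2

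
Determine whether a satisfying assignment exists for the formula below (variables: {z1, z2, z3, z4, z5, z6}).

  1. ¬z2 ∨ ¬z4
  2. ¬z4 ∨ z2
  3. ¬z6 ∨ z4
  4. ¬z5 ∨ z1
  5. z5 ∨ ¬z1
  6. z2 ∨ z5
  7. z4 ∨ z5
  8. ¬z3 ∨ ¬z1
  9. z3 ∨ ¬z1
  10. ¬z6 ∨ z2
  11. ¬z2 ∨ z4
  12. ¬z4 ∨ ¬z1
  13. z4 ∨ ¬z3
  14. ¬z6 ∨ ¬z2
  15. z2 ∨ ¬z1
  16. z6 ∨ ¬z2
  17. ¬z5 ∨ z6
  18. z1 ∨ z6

Branch on z2: set z2 = False.
The clause (¬z4) is unit, so z4 = False.
The clause (¬z6) is unit, so z6 = False.
The clause (z5) is unit, so z5 = True.
But (¬z5) is also a unit clause — contradiction.
That branch fails; take z2 = True instead.
The clause (¬z4) is unit, so z4 = False.
But (z4) is also a unit clause — contradiction.
Neither z2 = True nor z2 = False works.
No assignment satisfies every clause.

No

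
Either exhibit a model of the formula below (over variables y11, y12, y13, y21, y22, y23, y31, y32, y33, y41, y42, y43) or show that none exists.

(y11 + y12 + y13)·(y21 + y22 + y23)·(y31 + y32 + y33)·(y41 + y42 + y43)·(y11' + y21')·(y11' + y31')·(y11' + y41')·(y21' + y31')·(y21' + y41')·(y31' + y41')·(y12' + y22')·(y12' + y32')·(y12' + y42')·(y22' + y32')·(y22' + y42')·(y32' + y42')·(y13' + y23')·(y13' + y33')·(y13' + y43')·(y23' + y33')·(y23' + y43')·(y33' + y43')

Branch on y11: set y11 = 0.
Branch on y12: set y12 = 1.
The clause (y22') is unit, so y22 = 0.
The clause (y32') is unit, so y32 = 0.
The clause (y42') is unit, so y42 = 0.
Branch on y21: set y21 = 1.
The clause (y31') is unit, so y31 = 0.
The clause (y33) is unit, so y33 = 1.
The clause (y41') is unit, so y41 = 0.
The clause (y43) is unit, so y43 = 1.
Now (y43') is unsatisfied and unit — conflict.
Undo y21 and try y21 = 0.
The clause (y23) is unit, so y23 = 1.
The clause (y13') is unit, so y13 = 0.
The clause (y33') is unit, so y33 = 0.
The clause (y31) is unit, so y31 = 1.
The clause (y41') is unit, so y41 = 0.
The clause (y43) is unit, so y43 = 1.
Now (y43') is unsatisfied and unit — conflict.
Either choice for y21 ends in contradiction.
Undo y12 and try y12 = 0.
The clause (y13) is unit, so y13 = 1.
The clause (y23') is unit, so y23 = 0.
The clause (y33') is unit, so y33 = 0.
The clause (y43') is unit, so y43 = 0.
Branch on y21: set y21 = 1.
The clause (y31') is unit, so y31 = 0.
The clause (y32) is unit, so y32 = 1.
The clause (y41') is unit, so y41 = 0.
The clause (y42) is unit, so y42 = 1.
Now (y42') is unsatisfied and unit — conflict.
Undo y21 and try y21 = 0.
The clause (y22) is unit, so y22 = 1.
The clause (y32') is unit, so y32 = 0.
The clause (y31) is unit, so y31 = 1.
The clause (y41') is unit, so y41 = 0.
The clause (y42) is unit, so y42 = 1.
Now (y42') is unsatisfied and unit — conflict.
Either choice for y21 ends in contradiction.
Either choice for y12 ends in contradiction.
Undo y11 and try y11 = 1.
The clause (y21') is unit, so y21 = 0.
The clause (y31') is unit, so y31 = 0.
The clause (y41') is unit, so y41 = 0.
Branch on y22: set y22 = 1.
The clause (y12') is unit, so y12 = 0.
The clause (y32') is unit, so y32 = 0.
The clause (y33) is unit, so y33 = 1.
The clause (y42') is unit, so y42 = 0.
The clause (y43) is unit, so y43 = 1.
Now (y43') is unsatisfied and unit — conflict.
Undo y22 and try y22 = 0.
The clause (y23) is unit, so y23 = 1.
The clause (y13') is unit, so y13 = 0.
The clause (y33') is unit, so y33 = 0.
The clause (y32) is unit, so y32 = 1.
The clause (y12') is unit, so y12 = 0.
The clause (y42') is unit, so y42 = 0.
The clause (y43) is unit, so y43 = 1.
Now (y43') is unsatisfied and unit — conflict.
Either choice for y22 ends in contradiction.
Either choice for y11 ends in contradiction.

UNSATISFIABLE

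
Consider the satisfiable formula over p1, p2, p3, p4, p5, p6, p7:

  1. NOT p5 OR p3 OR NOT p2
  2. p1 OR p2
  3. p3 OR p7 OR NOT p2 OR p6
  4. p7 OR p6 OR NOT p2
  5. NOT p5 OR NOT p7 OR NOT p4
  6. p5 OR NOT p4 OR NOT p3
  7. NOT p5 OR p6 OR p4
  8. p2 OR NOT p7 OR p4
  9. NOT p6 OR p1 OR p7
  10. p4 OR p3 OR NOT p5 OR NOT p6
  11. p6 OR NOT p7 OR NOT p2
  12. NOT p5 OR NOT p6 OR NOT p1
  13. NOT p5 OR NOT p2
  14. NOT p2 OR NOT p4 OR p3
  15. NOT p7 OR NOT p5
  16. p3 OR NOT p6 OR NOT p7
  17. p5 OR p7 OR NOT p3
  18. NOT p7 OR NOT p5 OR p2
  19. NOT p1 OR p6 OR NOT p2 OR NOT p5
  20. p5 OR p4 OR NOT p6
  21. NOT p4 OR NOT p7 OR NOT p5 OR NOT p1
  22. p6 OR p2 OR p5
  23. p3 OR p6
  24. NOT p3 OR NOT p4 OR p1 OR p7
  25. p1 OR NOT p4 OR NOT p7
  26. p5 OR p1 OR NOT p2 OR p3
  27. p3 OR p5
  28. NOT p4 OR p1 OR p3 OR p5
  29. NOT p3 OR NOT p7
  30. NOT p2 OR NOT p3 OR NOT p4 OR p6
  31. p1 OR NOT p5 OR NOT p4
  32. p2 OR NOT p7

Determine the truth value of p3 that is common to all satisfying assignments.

True

Suppose p3 = false.
The clause (p6) is unit, so p6 = true.
The clause (NOT p7) is unit, so p7 = false.
The clause (p1) is unit, so p1 = true.
The clause (NOT p5) is unit, so p5 = false.
But (p5) is also a unit clause — contradiction.
So every satisfying assignment has p3 = True.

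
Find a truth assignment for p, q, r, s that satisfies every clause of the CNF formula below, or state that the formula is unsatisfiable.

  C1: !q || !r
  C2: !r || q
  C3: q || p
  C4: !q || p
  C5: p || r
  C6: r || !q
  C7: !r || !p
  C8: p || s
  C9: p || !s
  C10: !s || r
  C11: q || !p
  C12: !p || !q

Try q = false.
(!r) alone gives r = false.
(p) alone gives p = true.
Now (!p) is unsatisfied and unit — conflict.
So q must be the other value — set q = true.
(!r) alone gives r = false.
Now (r) is unsatisfied and unit — conflict.
Neither q = true nor q = false works.

UNSATISFIABLE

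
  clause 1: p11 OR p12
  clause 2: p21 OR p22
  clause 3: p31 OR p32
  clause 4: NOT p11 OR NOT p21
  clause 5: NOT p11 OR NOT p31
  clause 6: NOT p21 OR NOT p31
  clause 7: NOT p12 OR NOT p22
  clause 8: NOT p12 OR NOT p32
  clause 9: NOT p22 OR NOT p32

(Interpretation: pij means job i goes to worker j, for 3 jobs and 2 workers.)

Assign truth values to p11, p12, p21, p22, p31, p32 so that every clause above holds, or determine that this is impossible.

UNSATISFIABLE

Try p11 = true.
Unit clause (NOT p21) forces p21 = false.
Unit clause (p22) forces p22 = true.
Unit clause (NOT p31) forces p31 = false.
Unit clause (p32) forces p32 = true.
That conflicts with the unit clause (NOT p32).
Backtrack on p11: now try p11 = false.
Unit clause (p12) forces p12 = true.
Unit clause (NOT p22) forces p22 = false.
Unit clause (p21) forces p21 = true.
Unit clause (NOT p31) forces p31 = false.
Unit clause (p32) forces p32 = true.
That conflicts with the unit clause (NOT p32).
Neither p11 = true nor p11 = false works.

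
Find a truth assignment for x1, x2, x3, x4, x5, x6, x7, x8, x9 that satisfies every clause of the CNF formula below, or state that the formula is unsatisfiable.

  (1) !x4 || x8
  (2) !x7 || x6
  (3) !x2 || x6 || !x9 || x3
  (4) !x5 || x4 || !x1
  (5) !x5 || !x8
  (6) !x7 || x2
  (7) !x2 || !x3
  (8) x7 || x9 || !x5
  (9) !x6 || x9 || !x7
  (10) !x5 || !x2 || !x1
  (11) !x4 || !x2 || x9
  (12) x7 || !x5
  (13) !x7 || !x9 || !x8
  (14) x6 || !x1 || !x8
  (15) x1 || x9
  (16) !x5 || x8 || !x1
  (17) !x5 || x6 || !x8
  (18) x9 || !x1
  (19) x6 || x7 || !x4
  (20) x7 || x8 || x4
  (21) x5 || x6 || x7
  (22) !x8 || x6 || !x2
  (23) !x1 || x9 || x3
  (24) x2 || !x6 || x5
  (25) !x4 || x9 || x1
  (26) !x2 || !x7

x1 ↦ false, x2 ↦ true, x3 ↦ false, x4 ↦ true, x5 ↦ false, x6 ↦ true, x7 ↦ false, x8 ↦ true, x9 ↦ true

Try x4 = true.
(x8) alone gives x8 = true.
(!x5) alone gives x5 = false.
Try x7 = false.
(x6) alone gives x6 = true.
(x2) alone gives x2 = true.
(!x3) alone gives x3 = false.
(x9) alone gives x9 = true.
No clause remains; x1 is free.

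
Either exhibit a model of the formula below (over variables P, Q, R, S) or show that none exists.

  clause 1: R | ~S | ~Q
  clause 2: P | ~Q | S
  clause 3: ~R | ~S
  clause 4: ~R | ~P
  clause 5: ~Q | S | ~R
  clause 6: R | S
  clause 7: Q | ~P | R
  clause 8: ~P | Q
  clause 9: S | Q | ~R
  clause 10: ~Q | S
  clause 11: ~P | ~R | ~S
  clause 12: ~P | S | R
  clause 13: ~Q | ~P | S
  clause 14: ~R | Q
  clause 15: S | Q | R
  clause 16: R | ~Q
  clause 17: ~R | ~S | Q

P: 0, Q: 0, R: 0, S: 1

Suppose R = 0.
Unit clause (S) forces S = 1.
Unit clause (~Q) forces Q = 0.
Unit clause (~P) forces P = 0.
This assignment satisfies each clause.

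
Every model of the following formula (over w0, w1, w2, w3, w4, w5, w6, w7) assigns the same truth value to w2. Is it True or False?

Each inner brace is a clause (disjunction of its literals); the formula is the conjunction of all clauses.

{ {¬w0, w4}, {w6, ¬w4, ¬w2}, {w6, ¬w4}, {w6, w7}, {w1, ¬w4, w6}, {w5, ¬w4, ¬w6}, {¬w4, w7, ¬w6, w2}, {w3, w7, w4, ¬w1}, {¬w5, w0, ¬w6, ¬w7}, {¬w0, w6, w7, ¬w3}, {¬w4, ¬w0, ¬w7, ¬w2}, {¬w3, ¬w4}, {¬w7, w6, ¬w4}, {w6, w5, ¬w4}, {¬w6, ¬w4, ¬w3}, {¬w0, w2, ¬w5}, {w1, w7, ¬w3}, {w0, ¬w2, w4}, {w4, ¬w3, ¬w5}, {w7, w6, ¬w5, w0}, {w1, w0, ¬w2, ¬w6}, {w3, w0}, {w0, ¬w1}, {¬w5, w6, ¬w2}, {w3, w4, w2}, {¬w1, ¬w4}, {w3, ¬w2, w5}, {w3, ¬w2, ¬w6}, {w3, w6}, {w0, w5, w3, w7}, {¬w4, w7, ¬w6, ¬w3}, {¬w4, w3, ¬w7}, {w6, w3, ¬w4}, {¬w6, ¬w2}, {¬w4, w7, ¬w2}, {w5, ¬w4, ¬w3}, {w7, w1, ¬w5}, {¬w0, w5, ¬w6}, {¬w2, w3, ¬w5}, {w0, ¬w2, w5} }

False

Suppose w2 = True.
The clause (¬w6) is unit, so w6 = False.
The clause (¬w4) is unit, so w4 = False.
The clause (¬w0) is unit, so w0 = False.
That conflicts with the unit clause (w0).
So every satisfying assignment has w2 = False.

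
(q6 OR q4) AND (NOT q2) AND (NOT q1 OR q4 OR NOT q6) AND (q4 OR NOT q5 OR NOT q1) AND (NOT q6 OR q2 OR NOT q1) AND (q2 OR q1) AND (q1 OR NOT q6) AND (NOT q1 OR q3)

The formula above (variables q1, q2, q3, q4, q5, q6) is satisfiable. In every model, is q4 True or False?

Suppose q4 = false.
From the singleton clause (q6), q6 = true.
From the singleton clause (NOT q2), q2 = false.
From the singleton clause (NOT q1), q1 = false.
But (q1) is also a unit clause — contradiction.
So every satisfying assignment has q4 = True.

True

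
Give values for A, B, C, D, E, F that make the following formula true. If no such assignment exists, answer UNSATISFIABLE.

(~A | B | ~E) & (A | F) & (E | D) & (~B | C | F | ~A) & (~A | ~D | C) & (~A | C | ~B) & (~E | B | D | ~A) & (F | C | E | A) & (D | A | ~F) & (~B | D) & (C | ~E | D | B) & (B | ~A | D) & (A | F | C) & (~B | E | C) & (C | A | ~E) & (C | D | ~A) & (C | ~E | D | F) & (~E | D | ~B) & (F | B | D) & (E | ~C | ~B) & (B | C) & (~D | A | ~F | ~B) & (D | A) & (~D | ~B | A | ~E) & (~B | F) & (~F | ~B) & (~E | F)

A=1; B=0; C=1; D=1; E=0; F=1

Branch on A: set A = 1.
Branch on B: set B = 0.
The clause (~E) is unit, so E = 0.
The clause (D) is unit, so D = 1.
The clause (C) is unit, so C = 1.
No clause remains; F is free.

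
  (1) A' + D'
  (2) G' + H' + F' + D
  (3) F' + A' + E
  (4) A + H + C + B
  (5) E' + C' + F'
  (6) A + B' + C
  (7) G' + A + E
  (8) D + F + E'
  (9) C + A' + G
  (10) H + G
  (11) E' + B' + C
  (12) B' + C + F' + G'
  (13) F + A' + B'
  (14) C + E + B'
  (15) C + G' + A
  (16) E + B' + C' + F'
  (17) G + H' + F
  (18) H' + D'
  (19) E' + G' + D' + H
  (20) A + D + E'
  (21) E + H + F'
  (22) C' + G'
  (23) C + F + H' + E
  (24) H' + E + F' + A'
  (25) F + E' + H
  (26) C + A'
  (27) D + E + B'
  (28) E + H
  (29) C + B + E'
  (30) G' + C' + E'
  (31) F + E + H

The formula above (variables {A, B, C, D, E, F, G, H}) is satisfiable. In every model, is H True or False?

Suppose H = 0.
The clause (G) is unit, so G = 1.
The clause (C') is unit, so C = 0.
The clause (A) is unit, so A = 1.
That conflicts with the unit clause (A').
So every satisfying assignment has H = True.

True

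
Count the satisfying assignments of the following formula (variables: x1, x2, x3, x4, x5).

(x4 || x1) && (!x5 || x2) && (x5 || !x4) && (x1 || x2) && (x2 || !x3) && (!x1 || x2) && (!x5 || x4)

There are 2^5 = 32 truth assignments over (x1, x2, x3, x4, x5).
Split on x3. With x3 = true, the clauses containing x3 are satisfied and !x3 drops from the rest; 3 of the 2^4 = 16 assignments to the other variables satisfy what remains.
With x3 = false, by the same count on the reduced clause set, 3 assignments work.
(One model: x1=F, x2=T, x3=F, x4=T, x5=T.)
Total: 3 + 3 = 6.

6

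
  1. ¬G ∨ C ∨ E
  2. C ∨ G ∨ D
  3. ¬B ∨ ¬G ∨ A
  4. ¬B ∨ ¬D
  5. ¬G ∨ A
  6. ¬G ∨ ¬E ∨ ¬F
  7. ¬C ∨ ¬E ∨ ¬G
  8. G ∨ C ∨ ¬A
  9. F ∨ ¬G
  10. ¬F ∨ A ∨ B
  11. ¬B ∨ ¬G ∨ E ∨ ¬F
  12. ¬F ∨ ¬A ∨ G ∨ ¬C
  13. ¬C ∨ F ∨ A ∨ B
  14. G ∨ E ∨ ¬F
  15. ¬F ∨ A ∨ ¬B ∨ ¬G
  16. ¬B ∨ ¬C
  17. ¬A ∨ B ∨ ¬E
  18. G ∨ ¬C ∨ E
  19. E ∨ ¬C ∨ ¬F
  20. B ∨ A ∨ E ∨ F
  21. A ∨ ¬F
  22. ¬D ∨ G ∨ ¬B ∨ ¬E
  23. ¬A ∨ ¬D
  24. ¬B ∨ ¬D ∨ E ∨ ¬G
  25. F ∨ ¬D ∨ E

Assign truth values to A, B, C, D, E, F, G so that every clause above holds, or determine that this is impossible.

A: False, B: False, C: False, D: True, E: True, F: False, G: False

Try B = False.
Try G = False.
Try C = False.
The clause (D) is unit, so D = True.
The clause (¬A) is unit, so A = False.
The clause (¬F) is unit, so F = False.
The clause (E) is unit, so E = True.
Every clause now holds.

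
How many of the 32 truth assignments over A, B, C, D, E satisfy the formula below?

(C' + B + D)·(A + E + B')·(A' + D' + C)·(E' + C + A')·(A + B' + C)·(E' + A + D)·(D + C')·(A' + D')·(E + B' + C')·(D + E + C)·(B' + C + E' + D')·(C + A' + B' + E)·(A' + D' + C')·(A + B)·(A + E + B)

1

There are 2^5 = 32 truth assignments over (A, B, C, D, E).
Split on B. With B = 1, the clauses containing B are satisfied and B' drops from the rest; 1 of the 2^4 = 16 assignments to the other variables satisfy what remains.
With B = 0, by the same count on the reduced clause set, 0 assignments work.
(One model: A=F, B=T, C=T, D=T, E=T.)
Total: 1 + 0 = 1.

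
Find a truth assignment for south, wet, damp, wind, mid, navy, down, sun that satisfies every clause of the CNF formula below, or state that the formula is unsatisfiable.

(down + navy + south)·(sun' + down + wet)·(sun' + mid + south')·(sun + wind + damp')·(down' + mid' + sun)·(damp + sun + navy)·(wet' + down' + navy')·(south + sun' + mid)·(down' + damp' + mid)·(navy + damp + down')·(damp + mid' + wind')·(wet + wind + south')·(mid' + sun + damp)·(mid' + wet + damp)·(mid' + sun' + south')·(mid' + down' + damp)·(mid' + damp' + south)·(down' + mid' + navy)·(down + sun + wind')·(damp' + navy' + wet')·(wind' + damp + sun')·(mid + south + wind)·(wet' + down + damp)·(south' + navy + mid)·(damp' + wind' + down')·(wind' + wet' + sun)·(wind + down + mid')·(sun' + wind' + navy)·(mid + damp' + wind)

Branch on down: set down = 1.
Branch on mid: set mid = 0.
The clause (damp') is unit, so damp = 0.
The clause (navy) is unit, so navy = 1.
The clause (wet') is unit, so wet = 0.
Branch on sun: set sun = 0.
Branch on wind: set wind = 1.
All clauses hold; south can take either value.

south ↦ 0, wet ↦ 0, damp ↦ 0, wind ↦ 1, mid ↦ 0, navy ↦ 1, down ↦ 1, sun ↦ 0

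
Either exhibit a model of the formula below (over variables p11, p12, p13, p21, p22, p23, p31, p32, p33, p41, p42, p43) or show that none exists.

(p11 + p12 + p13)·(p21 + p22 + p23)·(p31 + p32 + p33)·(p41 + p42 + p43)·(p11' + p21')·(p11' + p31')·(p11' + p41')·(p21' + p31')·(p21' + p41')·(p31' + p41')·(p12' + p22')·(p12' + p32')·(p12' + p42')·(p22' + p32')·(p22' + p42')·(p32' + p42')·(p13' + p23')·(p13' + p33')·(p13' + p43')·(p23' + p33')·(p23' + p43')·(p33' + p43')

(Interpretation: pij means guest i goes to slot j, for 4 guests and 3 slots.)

Branch on p11: set p11 = 0.
Branch on p12: set p12 = 1.
(p22') alone gives p22 = 0.
(p32') alone gives p32 = 0.
(p42') alone gives p42 = 0.
Branch on p21: set p21 = 1.
(p31') alone gives p31 = 0.
(p33) alone gives p33 = 1.
(p41') alone gives p41 = 0.
(p43) alone gives p43 = 1.
That conflicts with the unit clause (p43').
That branch fails; take p21 = 0 instead.
(p23) alone gives p23 = 1.
(p13') alone gives p13 = 0.
(p33') alone gives p33 = 0.
(p31) alone gives p31 = 1.
(p41') alone gives p41 = 0.
(p43) alone gives p43 = 1.
That conflicts with the unit clause (p43').
Neither p21 = 1 nor p21 = 0 works.
That branch fails; take p12 = 0 instead.
(p13) alone gives p13 = 1.
(p23') alone gives p23 = 0.
(p33') alone gives p33 = 0.
(p43') alone gives p43 = 0.
Branch on p21: set p21 = 1.
(p31') alone gives p31 = 0.
(p32) alone gives p32 = 1.
(p41') alone gives p41 = 0.
(p42) alone gives p42 = 1.
That conflicts with the unit clause (p42').
That branch fails; take p21 = 0 instead.
(p22) alone gives p22 = 1.
(p32') alone gives p32 = 0.
(p31) alone gives p31 = 1.
(p41') alone gives p41 = 0.
(p42) alone gives p42 = 1.
That conflicts with the unit clause (p42').
Neither p21 = 1 nor p21 = 0 works.
Neither p12 = 1 nor p12 = 0 works.
That branch fails; take p11 = 1 instead.
(p21') alone gives p21 = 0.
(p31') alone gives p31 = 0.
(p41') alone gives p41 = 0.
Branch on p22: set p22 = 1.
(p12') alone gives p12 = 0.
(p32') alone gives p32 = 0.
(p33) alone gives p33 = 1.
(p42') alone gives p42 = 0.
(p43) alone gives p43 = 1.
That conflicts with the unit clause (p43').
That branch fails; take p22 = 0 instead.
(p23) alone gives p23 = 1.
(p13') alone gives p13 = 0.
(p33') alone gives p33 = 0.
(p32) alone gives p32 = 1.
(p12') alone gives p12 = 0.
(p42') alone gives p42 = 0.
(p43) alone gives p43 = 1.
That conflicts with the unit clause (p43').
Neither p22 = 1 nor p22 = 0 works.
Neither p11 = 1 nor p11 = 0 works.

UNSATISFIABLE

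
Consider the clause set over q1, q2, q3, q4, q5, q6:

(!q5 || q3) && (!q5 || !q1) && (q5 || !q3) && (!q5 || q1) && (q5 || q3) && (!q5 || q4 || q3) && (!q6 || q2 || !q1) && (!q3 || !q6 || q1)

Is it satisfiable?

No, unsatisfiable

Suppose q5 = false.
Unit clause (!q3) forces q3 = false.
But (q3) is also a unit clause — contradiction.
Backtrack on q5: now try q5 = true.
Unit clause (q3) forces q3 = true.
Unit clause (!q1) forces q1 = false.
But (q1) is also a unit clause — contradiction.
Either choice for q5 ends in contradiction.
No assignment satisfies every clause.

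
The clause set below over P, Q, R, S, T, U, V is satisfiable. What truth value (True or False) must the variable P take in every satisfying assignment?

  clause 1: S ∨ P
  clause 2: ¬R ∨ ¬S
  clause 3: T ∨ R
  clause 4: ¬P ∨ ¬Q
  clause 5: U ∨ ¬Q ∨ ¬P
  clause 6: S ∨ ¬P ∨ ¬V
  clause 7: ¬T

Suppose P = False.
From the singleton clause (S), S = True.
From the singleton clause (¬R), R = False.
From the singleton clause (T), T = True.
Now (¬T) is unsatisfied and unit — conflict.
So every satisfying assignment has P = True.

True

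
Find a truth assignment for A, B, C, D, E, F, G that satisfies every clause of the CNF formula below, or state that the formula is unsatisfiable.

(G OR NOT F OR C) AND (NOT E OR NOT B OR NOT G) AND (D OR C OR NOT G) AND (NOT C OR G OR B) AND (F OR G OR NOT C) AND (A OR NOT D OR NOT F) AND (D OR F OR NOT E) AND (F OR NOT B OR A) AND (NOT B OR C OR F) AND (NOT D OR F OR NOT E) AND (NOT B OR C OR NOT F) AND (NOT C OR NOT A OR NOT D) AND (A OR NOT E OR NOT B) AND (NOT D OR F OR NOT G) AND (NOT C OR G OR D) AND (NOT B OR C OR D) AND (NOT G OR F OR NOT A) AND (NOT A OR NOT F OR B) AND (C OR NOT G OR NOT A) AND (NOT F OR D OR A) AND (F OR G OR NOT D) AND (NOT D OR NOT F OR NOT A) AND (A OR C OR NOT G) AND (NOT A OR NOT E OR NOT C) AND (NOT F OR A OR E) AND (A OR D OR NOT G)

Case G = false:
Case F = false:
The clause (NOT C) is unit, so C = false.
The clause (NOT B) is unit, so B = false.
The clause (NOT D) is unit, so D = false.
The clause (NOT E) is unit, so E = false.
No clause remains; A is free.

A: false; B: false; C: false; D: false; E: false; F: false; G: false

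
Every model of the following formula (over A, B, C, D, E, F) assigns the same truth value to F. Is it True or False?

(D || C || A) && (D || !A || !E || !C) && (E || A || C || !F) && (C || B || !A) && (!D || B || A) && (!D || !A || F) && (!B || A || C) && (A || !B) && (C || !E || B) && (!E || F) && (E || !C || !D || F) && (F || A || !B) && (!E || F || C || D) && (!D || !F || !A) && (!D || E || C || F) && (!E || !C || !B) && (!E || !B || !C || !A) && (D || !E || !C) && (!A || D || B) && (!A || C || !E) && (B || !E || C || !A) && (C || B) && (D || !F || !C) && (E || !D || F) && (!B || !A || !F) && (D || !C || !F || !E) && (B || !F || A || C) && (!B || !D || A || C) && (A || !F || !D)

Suppose F = true.
Branch on A: set A = true.
From the singleton clause (!D), D = false.
From the singleton clause (B), B = true.
That conflicts with the unit clause (!B).
Backtrack on A: now try A = false.
From the singleton clause (!B), B = false.
From the singleton clause (!D), D = false.
From the singleton clause (C), C = true.
That conflicts with the unit clause (!C).
Neither A = true nor A = false works.
So every satisfying assignment has F = False.

False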